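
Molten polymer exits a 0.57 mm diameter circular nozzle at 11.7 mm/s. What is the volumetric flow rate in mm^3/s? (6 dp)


A = pi*(0.57/2)^2 = 0.25517586 mm^2
Q = 0.25517586 * 11.7 = 2.985558 mm^3/s


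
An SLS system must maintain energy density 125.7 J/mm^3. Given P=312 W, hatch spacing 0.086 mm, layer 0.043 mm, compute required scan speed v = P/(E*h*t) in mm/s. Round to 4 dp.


v = 312 / (125.7*0.086*0.043) = 671.2007 mm/s


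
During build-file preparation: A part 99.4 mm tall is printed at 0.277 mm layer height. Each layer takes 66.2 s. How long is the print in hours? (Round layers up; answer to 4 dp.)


Layers = ceil(99.4/0.277) = 359
t = 359 * 66.2 / 3600 = 6.6016 hrs


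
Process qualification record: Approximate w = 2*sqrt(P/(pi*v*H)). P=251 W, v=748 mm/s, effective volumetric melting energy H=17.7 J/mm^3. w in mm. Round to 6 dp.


w = 2*sqrt(251/(pi*748*17.7)) = 0.155365 mm


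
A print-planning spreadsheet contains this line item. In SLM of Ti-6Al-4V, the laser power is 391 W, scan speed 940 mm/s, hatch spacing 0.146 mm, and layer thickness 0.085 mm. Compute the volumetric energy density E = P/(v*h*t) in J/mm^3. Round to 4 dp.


E = 391 / (940*0.146*0.085) = 33.5179 J/mm^3


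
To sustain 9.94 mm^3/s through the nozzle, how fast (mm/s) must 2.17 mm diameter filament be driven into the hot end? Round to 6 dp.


A = pi*(2.17/2)^2 = 3.698361
v = 9.94 / 3.698361 = 2.687677 mm/s


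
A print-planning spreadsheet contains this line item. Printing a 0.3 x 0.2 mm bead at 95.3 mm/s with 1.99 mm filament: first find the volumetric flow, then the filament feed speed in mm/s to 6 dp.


Q = 0.3 * 0.2 * 95.3 = 5.718 mm^3/s
A_fil = pi*(1.99/2)^2 = 3.11025527 mm^2
v_feed = 5.718 / 3.11025527 = 1.838434 mm/s


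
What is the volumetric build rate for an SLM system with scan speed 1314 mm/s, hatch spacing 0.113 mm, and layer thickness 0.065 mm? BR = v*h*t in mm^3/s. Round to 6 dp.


Rate = 1314 * 0.113 * 0.065 = 9.65133 mm^3/s


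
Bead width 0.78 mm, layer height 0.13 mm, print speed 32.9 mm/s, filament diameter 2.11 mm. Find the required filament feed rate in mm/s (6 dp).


Q = 0.78 * 0.13 * 32.9 = 3.33606 mm^3/s
A_fil = pi*(2.11/2)^2 = 3.49667116 mm^2
v_feed = 3.33606 / 3.49667116 = 0.954067 mm/s


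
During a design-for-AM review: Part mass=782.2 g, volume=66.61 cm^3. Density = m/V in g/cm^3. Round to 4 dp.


rho = 782.2 / 66.61 = 11.743 g/cm^3


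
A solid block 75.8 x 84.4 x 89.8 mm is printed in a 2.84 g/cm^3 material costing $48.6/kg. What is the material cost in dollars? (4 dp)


V = 75.8 * 84.4 * 89.8 = 574497.296 mm^3 = 574.497296 cm^3
Mass = 574.497296 * 2.84 / 1000 = 1.63157232 kg
Cost = 1.63157232 * 48.6 = 79.2944 $


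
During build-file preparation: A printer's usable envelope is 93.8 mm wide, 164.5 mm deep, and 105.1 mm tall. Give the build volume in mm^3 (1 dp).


V = 93.8 * 164.5 * 105.1 = 1621703.5 mm^3


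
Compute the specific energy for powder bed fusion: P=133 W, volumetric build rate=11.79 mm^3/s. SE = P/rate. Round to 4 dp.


SE = 133 / 11.79 = 11.2807 J/mm^3


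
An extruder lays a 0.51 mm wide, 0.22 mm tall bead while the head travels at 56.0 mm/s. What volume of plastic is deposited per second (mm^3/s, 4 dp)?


Rate = 0.51 * 0.22 * 56.0 = 6.2832 mm^3/s


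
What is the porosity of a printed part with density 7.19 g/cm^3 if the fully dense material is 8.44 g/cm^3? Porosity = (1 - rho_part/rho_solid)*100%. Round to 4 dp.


Porosity = (1-7.19/8.44)*100 = 14.8104 %


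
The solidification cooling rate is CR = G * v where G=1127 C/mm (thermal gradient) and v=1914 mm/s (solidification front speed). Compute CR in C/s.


CR = 1127 * 1914 = 2157078 C/s


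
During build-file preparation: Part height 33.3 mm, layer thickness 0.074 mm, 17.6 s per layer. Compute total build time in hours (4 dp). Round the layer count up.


Layers = ceil(33.3/0.074) = 450
t = 450 * 17.6 / 3600 = 2.2 hrs


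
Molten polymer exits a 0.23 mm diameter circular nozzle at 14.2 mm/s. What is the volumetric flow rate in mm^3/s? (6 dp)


A = pi*(0.23/2)^2 = 0.04154756 mm^2
Q = 0.04154756 * 14.2 = 0.589975 mm^3/s


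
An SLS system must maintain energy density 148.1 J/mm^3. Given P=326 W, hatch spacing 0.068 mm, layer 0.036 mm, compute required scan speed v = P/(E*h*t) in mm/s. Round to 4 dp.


v = 326 / (148.1*0.068*0.036) = 899.1893 mm/s


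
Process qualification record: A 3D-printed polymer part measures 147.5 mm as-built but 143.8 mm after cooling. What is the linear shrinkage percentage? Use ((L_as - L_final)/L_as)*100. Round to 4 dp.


Shrinkage = ((147.5-143.8)/147.5)*100 = 2.5085 %


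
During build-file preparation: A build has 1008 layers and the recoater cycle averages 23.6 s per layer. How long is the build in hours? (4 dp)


t = 1008 * 23.6 / 3600 = 6.608 hrs


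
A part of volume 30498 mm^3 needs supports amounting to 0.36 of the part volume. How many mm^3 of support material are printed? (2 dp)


V_support = 30498 * 0.36 = 10979.28 mm^3


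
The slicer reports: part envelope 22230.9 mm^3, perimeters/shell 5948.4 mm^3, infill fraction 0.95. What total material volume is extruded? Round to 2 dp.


V_infill = (22230.9 - 5948.4) * 0.95 = 15468.38
V_total = 5948.4 + 15468.38 = 21416.78 mm^3


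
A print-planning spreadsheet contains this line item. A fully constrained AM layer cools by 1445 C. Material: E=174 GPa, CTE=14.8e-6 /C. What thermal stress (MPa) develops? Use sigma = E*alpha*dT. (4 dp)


sigma = 174*1000 * 14.8e-6 * 1445 = 3721.164 MPa


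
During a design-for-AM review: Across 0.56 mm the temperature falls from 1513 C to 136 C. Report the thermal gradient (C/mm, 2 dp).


G = (1513-136)/0.56 = 2458.93 C/mm


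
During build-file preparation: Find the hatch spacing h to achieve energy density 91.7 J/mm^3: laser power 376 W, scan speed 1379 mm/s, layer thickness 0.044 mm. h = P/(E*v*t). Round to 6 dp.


h = 376 / (91.7*1379*0.044) = 0.067577 mm


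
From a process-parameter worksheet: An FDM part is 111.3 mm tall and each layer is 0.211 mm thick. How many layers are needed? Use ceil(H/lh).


Layers = ceil(111.3/0.211) = 528


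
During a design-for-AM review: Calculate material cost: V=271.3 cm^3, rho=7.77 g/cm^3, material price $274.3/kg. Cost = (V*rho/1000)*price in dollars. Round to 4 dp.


Mass = 271.3*7.77/1000 = 2.108001 kg
Cost = 2.108001 * 274.3 = 578.2247 $


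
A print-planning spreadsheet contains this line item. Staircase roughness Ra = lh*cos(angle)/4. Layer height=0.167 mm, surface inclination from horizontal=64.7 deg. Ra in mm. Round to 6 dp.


Ra = 0.167 * cos(64.7) / 4 = 0.017842 mm


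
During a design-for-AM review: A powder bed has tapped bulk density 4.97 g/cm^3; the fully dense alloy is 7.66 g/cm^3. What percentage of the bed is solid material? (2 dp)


Packing = (4.97/7.66)*100 = 64.88 %


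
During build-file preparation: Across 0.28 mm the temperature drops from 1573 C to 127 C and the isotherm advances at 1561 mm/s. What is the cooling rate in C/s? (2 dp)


G = (1573-127)/0.28 = 5164.28571429 C/mm
CR = 5164.28571429 * 1561 = 8061450.0 C/s


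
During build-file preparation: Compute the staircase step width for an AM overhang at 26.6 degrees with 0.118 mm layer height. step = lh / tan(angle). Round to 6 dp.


step = 0.118 / tan(26.6) = 0.235641 mm


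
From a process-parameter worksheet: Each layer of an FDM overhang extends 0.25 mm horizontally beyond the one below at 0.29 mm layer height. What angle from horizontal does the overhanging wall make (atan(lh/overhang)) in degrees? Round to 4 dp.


angle = atan(0.29/0.25) = 49.2364 degrees


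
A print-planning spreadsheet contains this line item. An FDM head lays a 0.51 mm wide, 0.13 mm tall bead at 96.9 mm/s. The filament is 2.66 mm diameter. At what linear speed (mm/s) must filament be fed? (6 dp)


Q = 0.51 * 0.13 * 96.9 = 6.42447 mm^3/s
A_fil = pi*(2.66/2)^2 = 5.55716324 mm^2
v_feed = 6.42447 / 5.55716324 = 1.15607 mm/s


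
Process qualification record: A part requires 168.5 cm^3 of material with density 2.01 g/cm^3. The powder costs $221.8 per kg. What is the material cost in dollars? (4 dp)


Mass = 168.5*2.01/1000 = 0.338685 kg
Cost = 0.338685 * 221.8 = 75.1203 $


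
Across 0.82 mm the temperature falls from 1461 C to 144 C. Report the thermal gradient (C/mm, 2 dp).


G = (1461-144)/0.82 = 1606.1 C/mm


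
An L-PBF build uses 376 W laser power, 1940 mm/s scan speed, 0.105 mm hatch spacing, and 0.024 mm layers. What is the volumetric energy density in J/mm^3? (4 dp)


E = 376 / (1940*0.105*0.024) = 76.9105 J/mm^3


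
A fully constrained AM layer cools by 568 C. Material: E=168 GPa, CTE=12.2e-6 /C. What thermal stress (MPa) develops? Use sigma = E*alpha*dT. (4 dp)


sigma = 168*1000 * 12.2e-6 * 568 = 1164.1728 MPa


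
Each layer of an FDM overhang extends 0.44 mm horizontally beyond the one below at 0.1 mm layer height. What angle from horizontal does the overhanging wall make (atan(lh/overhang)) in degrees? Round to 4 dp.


angle = atan(0.1/0.44) = 12.8043 degrees


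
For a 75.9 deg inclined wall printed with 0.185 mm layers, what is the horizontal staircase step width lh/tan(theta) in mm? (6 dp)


step = 0.185 / tan(75.9) = 0.046469 mm


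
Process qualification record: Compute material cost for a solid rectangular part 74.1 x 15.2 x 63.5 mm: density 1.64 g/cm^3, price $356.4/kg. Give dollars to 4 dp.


V = 74.1 * 15.2 * 63.5 = 71521.32 mm^3 = 71.52132 cm^3
Mass = 71.52132 * 1.64 / 1000 = 0.11729496 kg
Cost = 0.11729496 * 356.4 = 41.8039 $


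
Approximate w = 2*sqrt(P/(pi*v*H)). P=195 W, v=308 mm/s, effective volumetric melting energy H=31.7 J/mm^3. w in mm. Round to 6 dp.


w = 2*sqrt(195/(pi*308*31.7)) = 0.159466 mm


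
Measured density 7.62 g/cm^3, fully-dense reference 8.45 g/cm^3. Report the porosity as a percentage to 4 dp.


Porosity = (1-7.62/8.45)*100 = 9.8225 %


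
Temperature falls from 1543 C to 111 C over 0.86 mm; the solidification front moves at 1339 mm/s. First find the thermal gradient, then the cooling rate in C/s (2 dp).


G = (1543-111)/0.86 = 1665.11627907 C/mm
CR = 1665.11627907 * 1339 = 2229590.7 C/s


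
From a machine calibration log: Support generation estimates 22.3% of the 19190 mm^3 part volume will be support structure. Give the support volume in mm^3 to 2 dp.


V_support = 19190 * 0.223 = 4279.37 mm^3


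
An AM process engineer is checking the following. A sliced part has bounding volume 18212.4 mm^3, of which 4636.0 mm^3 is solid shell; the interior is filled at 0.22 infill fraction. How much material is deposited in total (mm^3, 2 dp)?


V_infill = (18212.4 - 4636.0) * 0.22 = 2986.81
V_total = 4636.0 + 2986.81 = 7622.81 mm^3


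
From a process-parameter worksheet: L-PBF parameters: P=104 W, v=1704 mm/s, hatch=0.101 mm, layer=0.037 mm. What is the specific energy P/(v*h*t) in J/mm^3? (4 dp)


Build rate = 1704 * 0.101 * 0.037 = 6.367848 mm^3/s
SE = 104 / 6.367848 = 16.332 J/mm^3


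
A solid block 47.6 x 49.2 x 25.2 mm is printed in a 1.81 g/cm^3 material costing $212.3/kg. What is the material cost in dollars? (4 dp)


V = 47.6 * 49.2 * 25.2 = 59016.384 mm^3 = 59.016384 cm^3
Mass = 59.016384 * 1.81 / 1000 = 0.10681966 kg
Cost = 0.10681966 * 212.3 = 22.6778 $


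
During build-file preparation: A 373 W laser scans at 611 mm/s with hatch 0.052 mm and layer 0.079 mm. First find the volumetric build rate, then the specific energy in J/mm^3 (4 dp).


Build rate = 611 * 0.052 * 0.079 = 2.509988 mm^3/s
SE = 373 / 2.509988 = 148.6063 J/mm^3


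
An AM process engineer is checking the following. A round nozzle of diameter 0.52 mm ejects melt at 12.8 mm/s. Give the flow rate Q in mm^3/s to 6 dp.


A = pi*(0.52/2)^2 = 0.21237166 mm^2
Q = 0.21237166 * 12.8 = 2.718357 mm^3/s


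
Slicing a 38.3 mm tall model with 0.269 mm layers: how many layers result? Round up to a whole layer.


Layers = ceil(38.3/0.269) = 143


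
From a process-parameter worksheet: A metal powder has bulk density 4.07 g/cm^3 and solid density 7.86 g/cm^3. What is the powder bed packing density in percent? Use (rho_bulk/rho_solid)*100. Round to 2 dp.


Packing = (4.07/7.86)*100 = 51.78 %


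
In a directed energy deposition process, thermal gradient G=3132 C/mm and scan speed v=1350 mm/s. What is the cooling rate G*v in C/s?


CR = 3132 * 1350 = 4228200 C/s


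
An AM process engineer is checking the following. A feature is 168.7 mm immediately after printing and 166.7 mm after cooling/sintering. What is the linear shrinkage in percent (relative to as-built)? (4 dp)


Shrinkage = ((168.7-166.7)/168.7)*100 = 1.1855 %


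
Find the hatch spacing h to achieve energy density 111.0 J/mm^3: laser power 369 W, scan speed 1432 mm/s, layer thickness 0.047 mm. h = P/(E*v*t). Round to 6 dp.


h = 369 / (111.0*1432*0.047) = 0.049393 mm


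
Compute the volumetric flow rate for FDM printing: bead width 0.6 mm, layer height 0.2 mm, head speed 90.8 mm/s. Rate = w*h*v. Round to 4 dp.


Rate = 0.6 * 0.2 * 90.8 = 10.896 mm^3/s


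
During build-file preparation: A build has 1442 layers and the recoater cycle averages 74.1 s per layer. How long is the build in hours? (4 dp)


t = 1442 * 74.1 / 3600 = 29.6812 hrs


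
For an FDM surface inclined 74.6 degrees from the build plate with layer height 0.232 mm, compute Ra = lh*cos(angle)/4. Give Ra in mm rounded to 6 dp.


Ra = 0.232 * cos(74.6) / 4 = 0.015402 mm


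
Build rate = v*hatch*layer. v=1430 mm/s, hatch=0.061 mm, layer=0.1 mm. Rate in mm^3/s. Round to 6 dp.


Rate = 1430 * 0.061 * 0.1 = 8.723 mm^3/s


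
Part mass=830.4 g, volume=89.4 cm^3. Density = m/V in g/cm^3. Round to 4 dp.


rho = 830.4 / 89.4 = 9.2886 g/cm^3


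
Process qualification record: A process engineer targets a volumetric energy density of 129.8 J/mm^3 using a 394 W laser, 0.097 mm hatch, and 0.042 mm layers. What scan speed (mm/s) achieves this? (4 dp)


v = 394 / (129.8*0.097*0.042) = 745.0759 mm/s


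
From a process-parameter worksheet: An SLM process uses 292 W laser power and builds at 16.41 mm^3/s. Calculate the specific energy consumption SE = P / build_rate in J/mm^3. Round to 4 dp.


SE = 292 / 16.41 = 17.794 J/mm^3


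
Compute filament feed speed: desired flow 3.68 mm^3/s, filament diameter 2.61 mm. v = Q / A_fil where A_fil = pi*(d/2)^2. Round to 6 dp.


A = pi*(2.61/2)^2 = 5.350211
v = 3.68 / 5.350211 = 0.687823 mm/s


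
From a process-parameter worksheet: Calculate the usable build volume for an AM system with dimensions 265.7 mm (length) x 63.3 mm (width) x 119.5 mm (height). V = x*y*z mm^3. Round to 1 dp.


V = 265.7 * 63.3 * 119.5 = 2009847.8 mm^3


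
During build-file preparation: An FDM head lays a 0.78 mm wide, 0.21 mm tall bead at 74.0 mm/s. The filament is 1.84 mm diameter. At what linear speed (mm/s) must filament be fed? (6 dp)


Q = 0.78 * 0.21 * 74.0 = 12.1212 mm^3/s
A_fil = pi*(1.84/2)^2 = 2.65904402 mm^2
v_feed = 12.1212 / 2.65904402 = 4.55848 mm/s


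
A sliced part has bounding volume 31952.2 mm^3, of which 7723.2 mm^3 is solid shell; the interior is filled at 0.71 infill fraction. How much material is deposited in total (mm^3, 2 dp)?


V_infill = (31952.2 - 7723.2) * 0.71 = 17202.59
V_total = 7723.2 + 17202.59 = 24925.79 mm^3


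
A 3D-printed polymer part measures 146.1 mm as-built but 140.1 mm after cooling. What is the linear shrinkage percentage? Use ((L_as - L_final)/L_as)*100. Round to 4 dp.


Shrinkage = ((146.1-140.1)/146.1)*100 = 4.1068 %


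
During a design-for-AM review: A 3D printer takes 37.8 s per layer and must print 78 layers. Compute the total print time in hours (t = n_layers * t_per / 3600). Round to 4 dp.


t = 78 * 37.8 / 3600 = 0.819 hrs


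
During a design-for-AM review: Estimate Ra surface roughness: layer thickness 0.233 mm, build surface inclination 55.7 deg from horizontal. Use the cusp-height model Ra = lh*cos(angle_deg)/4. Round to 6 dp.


Ra = 0.233 * cos(55.7) / 4 = 0.032825 mm


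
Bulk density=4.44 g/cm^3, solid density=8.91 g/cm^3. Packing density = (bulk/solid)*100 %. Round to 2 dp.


Packing = (4.44/8.91)*100 = 49.83 %


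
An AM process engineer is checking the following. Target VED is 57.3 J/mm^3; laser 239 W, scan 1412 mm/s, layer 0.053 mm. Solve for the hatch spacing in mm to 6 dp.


h = 239 / (57.3*1412*0.053) = 0.055736 mm


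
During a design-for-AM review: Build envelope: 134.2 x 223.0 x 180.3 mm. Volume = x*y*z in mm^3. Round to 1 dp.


V = 134.2 * 223.0 * 180.3 = 5395766.0 mm^3


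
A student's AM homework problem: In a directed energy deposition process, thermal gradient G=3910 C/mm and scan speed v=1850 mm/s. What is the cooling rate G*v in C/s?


CR = 3910 * 1850 = 7233500 C/s


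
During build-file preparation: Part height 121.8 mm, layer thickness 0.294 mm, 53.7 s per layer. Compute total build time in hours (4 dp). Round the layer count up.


Layers = ceil(121.8/0.294) = 415
t = 415 * 53.7 / 3600 = 6.1904 hrs


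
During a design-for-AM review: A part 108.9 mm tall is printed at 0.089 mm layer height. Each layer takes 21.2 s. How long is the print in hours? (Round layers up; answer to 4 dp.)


Layers = ceil(108.9/0.089) = 1224
t = 1224 * 21.2 / 3600 = 7.208 hrs


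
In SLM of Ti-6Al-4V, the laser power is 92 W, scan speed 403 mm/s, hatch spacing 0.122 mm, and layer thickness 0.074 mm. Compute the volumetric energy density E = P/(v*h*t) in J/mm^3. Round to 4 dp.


E = 92 / (403*0.122*0.074) = 25.2866 J/mm^3


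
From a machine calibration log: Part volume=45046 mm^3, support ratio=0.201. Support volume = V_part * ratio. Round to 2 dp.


V_support = 45046 * 0.201 = 9054.25 mm^3


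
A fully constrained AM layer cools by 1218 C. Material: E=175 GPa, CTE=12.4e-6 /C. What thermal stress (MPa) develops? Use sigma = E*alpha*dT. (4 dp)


sigma = 175*1000 * 12.4e-6 * 1218 = 2643.06 MPa


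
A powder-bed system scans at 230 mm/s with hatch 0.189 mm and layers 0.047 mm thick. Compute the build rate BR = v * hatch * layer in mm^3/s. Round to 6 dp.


Rate = 230 * 0.189 * 0.047 = 2.04309 mm^3/s


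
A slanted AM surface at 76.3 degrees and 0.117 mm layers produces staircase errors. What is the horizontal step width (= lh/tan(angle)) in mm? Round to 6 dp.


step = 0.117 / tan(76.3) = 0.028522 mm


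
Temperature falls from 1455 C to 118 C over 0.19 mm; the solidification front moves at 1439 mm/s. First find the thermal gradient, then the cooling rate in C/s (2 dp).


G = (1455-118)/0.19 = 7036.84210526 C/mm
CR = 7036.84210526 * 1439 = 10126015.79 C/s


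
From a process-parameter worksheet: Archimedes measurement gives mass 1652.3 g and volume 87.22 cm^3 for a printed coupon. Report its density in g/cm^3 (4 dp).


rho = 1652.3 / 87.22 = 18.944 g/cm^3


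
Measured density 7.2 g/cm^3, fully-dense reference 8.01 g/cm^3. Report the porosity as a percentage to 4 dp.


Porosity = (1-7.2/8.01)*100 = 10.1124 %


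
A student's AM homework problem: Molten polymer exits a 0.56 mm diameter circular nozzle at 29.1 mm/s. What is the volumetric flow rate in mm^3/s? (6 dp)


A = pi*(0.56/2)^2 = 0.24630086 mm^2
Q = 0.24630086 * 29.1 = 7.167355 mm^3/s


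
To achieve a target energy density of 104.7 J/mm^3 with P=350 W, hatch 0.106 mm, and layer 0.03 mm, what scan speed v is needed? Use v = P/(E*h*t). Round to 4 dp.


v = 350 / (104.7*0.106*0.03) = 1051.2215 mm/s


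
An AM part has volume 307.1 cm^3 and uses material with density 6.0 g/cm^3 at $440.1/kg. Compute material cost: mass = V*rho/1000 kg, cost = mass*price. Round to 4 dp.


Mass = 307.1*6.0/1000 = 1.8426 kg
Cost = 1.8426 * 440.1 = 810.9283 $


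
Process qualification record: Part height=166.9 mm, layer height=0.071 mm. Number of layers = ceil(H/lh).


Layers = ceil(166.9/0.071) = 2351


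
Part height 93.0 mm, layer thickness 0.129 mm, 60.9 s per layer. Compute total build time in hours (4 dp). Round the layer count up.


Layers = ceil(93.0/0.129) = 721
t = 721 * 60.9 / 3600 = 12.1969 hrs


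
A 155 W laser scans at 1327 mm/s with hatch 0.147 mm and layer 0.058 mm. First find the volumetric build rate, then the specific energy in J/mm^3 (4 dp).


Build rate = 1327 * 0.147 * 0.058 = 11.314002 mm^3/s
SE = 155 / 11.314002 = 13.6998 J/mm^3


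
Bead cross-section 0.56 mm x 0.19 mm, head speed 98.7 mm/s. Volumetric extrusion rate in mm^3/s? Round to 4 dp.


Rate = 0.56 * 0.19 * 98.7 = 10.5017 mm^3/s


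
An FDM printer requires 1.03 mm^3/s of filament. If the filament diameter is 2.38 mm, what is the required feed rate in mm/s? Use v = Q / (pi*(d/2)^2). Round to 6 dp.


A = pi*(2.38/2)^2 = 4.448809
v = 1.03 / 4.448809 = 0.231523 mm/s


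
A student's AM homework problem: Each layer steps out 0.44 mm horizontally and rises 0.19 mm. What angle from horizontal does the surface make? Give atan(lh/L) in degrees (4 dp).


angle = atan(0.19/0.44) = 23.3556 degrees


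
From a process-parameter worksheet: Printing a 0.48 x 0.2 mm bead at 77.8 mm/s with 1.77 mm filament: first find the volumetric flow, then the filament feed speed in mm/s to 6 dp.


Q = 0.48 * 0.2 * 77.8 = 7.4688 mm^3/s
A_fil = pi*(1.77/2)^2 = 2.46057391 mm^2
v_feed = 7.4688 / 2.46057391 = 3.035389 mm/s


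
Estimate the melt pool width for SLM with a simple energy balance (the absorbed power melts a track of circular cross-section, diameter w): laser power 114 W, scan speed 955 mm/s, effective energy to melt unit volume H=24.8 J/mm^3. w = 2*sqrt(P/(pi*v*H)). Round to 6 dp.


w = 2*sqrt(114/(pi*955*24.8)) = 0.078285 mm


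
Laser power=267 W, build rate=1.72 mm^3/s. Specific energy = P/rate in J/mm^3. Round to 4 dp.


SE = 267 / 1.72 = 155.2326 J/mm^3


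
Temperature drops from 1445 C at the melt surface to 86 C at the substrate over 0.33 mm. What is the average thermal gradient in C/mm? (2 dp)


G = (1445-86)/0.33 = 4118.18 C/mm


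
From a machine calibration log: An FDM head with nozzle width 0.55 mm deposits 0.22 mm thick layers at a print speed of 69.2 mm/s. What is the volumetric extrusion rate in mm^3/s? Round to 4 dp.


Rate = 0.55 * 0.22 * 69.2 = 8.3732 mm^3/s


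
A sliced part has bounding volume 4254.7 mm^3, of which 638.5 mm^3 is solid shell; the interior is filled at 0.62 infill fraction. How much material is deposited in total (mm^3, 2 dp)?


V_infill = (4254.7 - 638.5) * 0.62 = 2242.04
V_total = 638.5 + 2242.04 = 2880.54 mm^3


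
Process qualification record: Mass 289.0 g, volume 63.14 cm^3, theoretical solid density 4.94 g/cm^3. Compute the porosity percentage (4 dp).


rho_part = 289.0 / 63.14 = 4.57713019 g/cm^3
Porosity = (1 - 4.57713019/4.94)*100 = 7.3455 %


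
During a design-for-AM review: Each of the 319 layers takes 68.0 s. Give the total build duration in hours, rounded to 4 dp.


t = 319 * 68.0 / 3600 = 6.0256 hrs


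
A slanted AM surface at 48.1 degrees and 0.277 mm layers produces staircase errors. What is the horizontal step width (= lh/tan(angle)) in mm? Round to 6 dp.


step = 0.277 / tan(48.1) = 0.248538 mm


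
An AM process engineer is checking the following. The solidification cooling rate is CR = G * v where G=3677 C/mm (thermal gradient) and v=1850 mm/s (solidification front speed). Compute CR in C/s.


CR = 3677 * 1850 = 6802450 C/s


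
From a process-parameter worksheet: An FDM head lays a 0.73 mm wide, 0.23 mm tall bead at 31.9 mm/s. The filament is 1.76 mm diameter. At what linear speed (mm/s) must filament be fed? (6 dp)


Q = 0.73 * 0.23 * 31.9 = 5.35601 mm^3/s
A_fil = pi*(1.76/2)^2 = 2.43284935 mm^2
v_feed = 5.35601 / 2.43284935 = 2.201538 mm/s


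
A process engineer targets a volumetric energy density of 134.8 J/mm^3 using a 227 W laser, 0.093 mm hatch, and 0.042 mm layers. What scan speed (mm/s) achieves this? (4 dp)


v = 227 / (134.8*0.093*0.042) = 431.1255 mm/s


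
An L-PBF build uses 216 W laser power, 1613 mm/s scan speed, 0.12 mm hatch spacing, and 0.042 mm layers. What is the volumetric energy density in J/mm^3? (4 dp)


E = 216 / (1613*0.12*0.042) = 26.5698 J/mm^3


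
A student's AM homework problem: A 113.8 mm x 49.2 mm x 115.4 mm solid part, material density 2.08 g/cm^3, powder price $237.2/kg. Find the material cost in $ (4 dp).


V = 113.8 * 49.2 * 115.4 = 646119.984 mm^3 = 646.119984 cm^3
Mass = 646.119984 * 2.08 / 1000 = 1.34392957 kg
Cost = 1.34392957 * 237.2 = 318.7801 $


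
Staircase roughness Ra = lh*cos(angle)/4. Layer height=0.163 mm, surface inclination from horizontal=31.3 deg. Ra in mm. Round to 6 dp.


Ra = 0.163 * cos(31.3) / 4 = 0.034819 mm


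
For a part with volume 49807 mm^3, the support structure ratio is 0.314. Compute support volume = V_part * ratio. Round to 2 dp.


V_support = 49807 * 0.314 = 15639.4 mm^3


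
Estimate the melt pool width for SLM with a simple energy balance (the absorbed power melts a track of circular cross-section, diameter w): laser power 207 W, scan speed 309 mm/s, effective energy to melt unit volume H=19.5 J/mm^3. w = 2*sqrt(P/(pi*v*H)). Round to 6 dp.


w = 2*sqrt(207/(pi*309*19.5)) = 0.209143 mm


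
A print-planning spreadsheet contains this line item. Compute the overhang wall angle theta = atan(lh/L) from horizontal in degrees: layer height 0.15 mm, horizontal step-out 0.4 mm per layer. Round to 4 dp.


angle = atan(0.15/0.4) = 20.556 degrees


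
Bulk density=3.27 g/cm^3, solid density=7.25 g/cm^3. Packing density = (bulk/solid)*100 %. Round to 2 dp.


Packing = (3.27/7.25)*100 = 45.1 %


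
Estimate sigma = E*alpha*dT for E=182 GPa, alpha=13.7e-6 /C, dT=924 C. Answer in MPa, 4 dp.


sigma = 182*1000 * 13.7e-6 * 924 = 2303.9016 MPa


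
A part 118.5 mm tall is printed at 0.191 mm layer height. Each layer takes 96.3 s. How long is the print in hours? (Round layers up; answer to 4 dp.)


Layers = ceil(118.5/0.191) = 621
t = 621 * 96.3 / 3600 = 16.6118 hrs


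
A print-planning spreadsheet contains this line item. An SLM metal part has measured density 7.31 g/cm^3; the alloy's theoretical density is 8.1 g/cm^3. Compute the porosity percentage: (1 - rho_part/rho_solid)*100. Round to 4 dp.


Porosity = (1-7.31/8.1)*100 = 9.7531 %


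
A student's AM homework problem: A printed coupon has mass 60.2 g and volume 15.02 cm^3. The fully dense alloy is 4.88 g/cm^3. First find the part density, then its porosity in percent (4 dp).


rho_part = 60.2 / 15.02 = 4.00798935 g/cm^3
Porosity = (1 - 4.00798935/4.88)*100 = 17.8691 %


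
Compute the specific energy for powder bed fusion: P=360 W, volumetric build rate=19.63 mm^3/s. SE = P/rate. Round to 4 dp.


SE = 360 / 19.63 = 18.3393 J/mm^3


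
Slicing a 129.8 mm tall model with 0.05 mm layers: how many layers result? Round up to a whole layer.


Layers = ceil(129.8/0.05) = 2596


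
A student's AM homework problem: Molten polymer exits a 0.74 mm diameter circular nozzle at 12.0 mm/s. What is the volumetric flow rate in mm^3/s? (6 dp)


A = pi*(0.74/2)^2 = 0.43008403 mm^2
Q = 0.43008403 * 12.0 = 5.161008 mm^3/s


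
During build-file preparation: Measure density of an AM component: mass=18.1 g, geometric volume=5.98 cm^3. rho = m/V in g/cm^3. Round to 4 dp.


rho = 18.1 / 5.98 = 3.0268 g/cm^3


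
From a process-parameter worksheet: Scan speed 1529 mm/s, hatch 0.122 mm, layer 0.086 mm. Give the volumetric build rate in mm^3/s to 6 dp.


Rate = 1529 * 0.122 * 0.086 = 16.042268 mm^3/s


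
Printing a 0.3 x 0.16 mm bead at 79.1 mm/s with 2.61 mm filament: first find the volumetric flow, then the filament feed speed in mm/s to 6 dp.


Q = 0.3 * 0.16 * 79.1 = 3.7968 mm^3/s
A_fil = pi*(2.61/2)^2 = 5.35021083 mm^2
v_feed = 3.7968 / 5.35021083 = 0.709654 mm/s


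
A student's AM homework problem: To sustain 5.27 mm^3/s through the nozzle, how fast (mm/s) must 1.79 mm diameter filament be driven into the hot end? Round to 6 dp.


A = pi*(1.79/2)^2 = 2.516494
v = 5.27 / 2.516494 = 2.094183 mm/s


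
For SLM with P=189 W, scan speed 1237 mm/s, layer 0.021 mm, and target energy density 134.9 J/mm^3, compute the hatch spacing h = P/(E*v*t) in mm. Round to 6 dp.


h = 189 / (134.9*1237*0.021) = 0.053934 mm


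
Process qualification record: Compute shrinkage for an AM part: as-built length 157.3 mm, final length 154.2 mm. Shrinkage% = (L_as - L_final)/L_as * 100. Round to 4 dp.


Shrinkage = ((157.3-154.2)/157.3)*100 = 1.9708 %


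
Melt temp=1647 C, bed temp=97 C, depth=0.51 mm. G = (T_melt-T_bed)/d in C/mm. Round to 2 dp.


G = (1647-97)/0.51 = 3039.22 C/mm


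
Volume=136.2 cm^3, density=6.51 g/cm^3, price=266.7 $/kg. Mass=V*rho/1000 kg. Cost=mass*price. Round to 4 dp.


Mass = 136.2*6.51/1000 = 0.886662 kg
Cost = 0.886662 * 266.7 = 236.4728 $


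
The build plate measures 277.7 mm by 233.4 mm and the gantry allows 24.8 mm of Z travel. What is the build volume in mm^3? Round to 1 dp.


V = 277.7 * 233.4 * 24.8 = 1607416.5 mm^3


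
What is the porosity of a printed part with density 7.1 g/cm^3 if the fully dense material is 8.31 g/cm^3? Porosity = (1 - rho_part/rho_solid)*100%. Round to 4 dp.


Porosity = (1-7.1/8.31)*100 = 14.5608 %


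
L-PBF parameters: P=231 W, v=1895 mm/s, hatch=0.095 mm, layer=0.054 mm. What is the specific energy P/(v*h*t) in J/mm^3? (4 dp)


Build rate = 1895 * 0.095 * 0.054 = 9.72135 mm^3/s
SE = 231 / 9.72135 = 23.7621 J/mm^3


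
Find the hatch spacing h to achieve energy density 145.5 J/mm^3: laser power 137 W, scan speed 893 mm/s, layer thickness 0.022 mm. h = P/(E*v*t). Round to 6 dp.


h = 137 / (145.5*893*0.022) = 0.047927 mm


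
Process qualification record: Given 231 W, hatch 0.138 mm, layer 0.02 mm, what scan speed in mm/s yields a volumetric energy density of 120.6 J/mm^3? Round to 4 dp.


v = 231 / (120.6*0.138*0.02) = 693.9938 mm/s


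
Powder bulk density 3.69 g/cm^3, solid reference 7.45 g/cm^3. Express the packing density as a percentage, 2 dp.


Packing = (3.69/7.45)*100 = 49.53 %


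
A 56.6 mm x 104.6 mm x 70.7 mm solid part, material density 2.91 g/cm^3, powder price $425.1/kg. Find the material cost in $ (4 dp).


V = 56.6 * 104.6 * 70.7 = 418569.452 mm^3 = 418.569452 cm^3
Mass = 418.569452 * 2.91 / 1000 = 1.21803711 kg
Cost = 1.21803711 * 425.1 = 517.7876 $


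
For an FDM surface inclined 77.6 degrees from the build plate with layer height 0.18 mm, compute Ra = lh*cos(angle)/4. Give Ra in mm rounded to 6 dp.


Ra = 0.18 * cos(77.6) / 4 = 0.009663 mm


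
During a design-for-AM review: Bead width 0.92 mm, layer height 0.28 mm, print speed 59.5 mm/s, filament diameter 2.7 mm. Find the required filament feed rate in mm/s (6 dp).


Q = 0.92 * 0.28 * 59.5 = 15.3272 mm^3/s
A_fil = pi*(2.7/2)^2 = 5.72555261 mm^2
v_feed = 15.3272 / 5.72555261 = 2.676982 mm/s


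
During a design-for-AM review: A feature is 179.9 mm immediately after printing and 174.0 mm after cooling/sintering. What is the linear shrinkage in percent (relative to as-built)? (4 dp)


Shrinkage = ((179.9-174.0)/179.9)*100 = 3.2796 %


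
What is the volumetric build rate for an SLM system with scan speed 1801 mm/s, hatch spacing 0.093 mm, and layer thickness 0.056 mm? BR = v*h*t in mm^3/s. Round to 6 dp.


Rate = 1801 * 0.093 * 0.056 = 9.379608 mm^3/s


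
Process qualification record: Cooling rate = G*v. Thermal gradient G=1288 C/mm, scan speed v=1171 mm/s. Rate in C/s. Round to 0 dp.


CR = 1288 * 1171 = 1508248 C/s


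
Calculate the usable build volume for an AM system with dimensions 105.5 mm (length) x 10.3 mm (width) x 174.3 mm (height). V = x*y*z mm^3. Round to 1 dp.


V = 105.5 * 10.3 * 174.3 = 189403.1 mm^3


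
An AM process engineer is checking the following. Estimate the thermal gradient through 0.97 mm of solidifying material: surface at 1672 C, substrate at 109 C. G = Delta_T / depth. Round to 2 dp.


G = (1672-109)/0.97 = 1611.34 C/mm


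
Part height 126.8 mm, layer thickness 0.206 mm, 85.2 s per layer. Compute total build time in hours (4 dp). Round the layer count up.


Layers = ceil(126.8/0.206) = 616
t = 616 * 85.2 / 3600 = 14.5787 hrs


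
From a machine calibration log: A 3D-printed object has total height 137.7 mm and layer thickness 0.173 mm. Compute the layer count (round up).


Layers = ceil(137.7/0.173) = 796


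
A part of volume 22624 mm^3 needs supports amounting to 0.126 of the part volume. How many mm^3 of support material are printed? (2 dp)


V_support = 22624 * 0.126 = 2850.62 mm^3


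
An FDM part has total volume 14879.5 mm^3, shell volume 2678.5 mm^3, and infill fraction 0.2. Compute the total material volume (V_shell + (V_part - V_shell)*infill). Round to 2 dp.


V_infill = (14879.5 - 2678.5) * 0.2 = 2440.2
V_total = 2678.5 + 2440.2 = 5118.7 mm^3


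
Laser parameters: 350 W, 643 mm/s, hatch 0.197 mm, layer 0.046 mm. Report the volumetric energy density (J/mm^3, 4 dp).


E = 350 / (643*0.197*0.046) = 60.0666 J/mm^3


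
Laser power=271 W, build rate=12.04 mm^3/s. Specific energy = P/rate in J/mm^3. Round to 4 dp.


SE = 271 / 12.04 = 22.5083 J/mm^3


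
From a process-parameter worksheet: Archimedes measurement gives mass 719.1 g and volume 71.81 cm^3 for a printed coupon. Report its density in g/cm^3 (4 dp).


rho = 719.1 / 71.81 = 10.0139 g/cm^3


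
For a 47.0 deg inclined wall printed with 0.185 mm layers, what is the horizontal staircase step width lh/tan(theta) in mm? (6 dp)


step = 0.185 / tan(47.0) = 0.172515 mm


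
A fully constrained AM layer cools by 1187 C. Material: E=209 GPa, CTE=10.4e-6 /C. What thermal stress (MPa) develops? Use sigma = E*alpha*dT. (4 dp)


sigma = 209*1000 * 10.4e-6 * 1187 = 2580.0632 MPa


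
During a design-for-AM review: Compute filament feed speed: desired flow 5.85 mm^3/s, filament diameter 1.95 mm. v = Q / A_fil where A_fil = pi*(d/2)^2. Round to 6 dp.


A = pi*(1.95/2)^2 = 2.986477
v = 5.85 / 2.986477 = 1.95883 mm/s


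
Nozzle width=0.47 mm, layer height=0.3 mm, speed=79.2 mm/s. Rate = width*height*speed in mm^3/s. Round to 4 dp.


Rate = 0.47 * 0.3 * 79.2 = 11.1672 mm^3/s


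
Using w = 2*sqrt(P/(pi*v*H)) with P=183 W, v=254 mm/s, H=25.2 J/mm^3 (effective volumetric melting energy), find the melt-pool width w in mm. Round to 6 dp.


w = 2*sqrt(183/(pi*254*25.2)) = 0.190793 mm


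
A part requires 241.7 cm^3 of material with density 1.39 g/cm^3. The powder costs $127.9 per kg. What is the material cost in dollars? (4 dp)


Mass = 241.7*1.39/1000 = 0.335963 kg
Cost = 0.335963 * 127.9 = 42.9697 $


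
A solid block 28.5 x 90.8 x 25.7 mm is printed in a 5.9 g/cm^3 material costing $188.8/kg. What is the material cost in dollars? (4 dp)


V = 28.5 * 90.8 * 25.7 = 66506.46 mm^3 = 66.50646 cm^3
Mass = 66.50646 * 5.9 / 1000 = 0.39238811 kg
Cost = 0.39238811 * 188.8 = 74.0829 $


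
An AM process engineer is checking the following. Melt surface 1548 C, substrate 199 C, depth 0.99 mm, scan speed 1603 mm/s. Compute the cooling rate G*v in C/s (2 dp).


G = (1548-199)/0.99 = 1362.62626263 C/mm
CR = 1362.62626263 * 1603 = 2184289.9 C/s


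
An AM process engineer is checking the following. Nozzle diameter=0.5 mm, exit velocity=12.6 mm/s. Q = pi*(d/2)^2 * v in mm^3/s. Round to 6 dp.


A = pi*(0.5/2)^2 = 0.19634954 mm^2
Q = 0.19634954 * 12.6 = 2.474004 mm^3/s


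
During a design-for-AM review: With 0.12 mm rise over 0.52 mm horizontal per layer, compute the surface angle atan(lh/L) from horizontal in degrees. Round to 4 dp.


angle = atan(0.12/0.52) = 12.9946 degrees


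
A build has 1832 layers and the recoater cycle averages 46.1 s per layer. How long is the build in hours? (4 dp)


t = 1832 * 46.1 / 3600 = 23.4598 hrs


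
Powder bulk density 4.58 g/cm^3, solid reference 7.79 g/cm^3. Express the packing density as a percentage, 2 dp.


Packing = (4.58/7.79)*100 = 58.79 %


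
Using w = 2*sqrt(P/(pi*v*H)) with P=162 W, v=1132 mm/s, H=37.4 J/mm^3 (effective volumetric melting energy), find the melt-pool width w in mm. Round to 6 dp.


w = 2*sqrt(162/(pi*1132*37.4)) = 0.0698 mm


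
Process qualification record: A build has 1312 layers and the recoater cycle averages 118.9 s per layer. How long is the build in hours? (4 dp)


t = 1312 * 118.9 / 3600 = 43.3324 hrs


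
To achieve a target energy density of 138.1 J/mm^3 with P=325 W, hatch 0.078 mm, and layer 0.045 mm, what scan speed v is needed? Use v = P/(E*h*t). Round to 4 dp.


v = 325 / (138.1*0.078*0.045) = 670.475 mm/s


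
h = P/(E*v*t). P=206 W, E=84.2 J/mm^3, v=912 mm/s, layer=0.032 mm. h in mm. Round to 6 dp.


h = 206 / (84.2*912*0.032) = 0.083832 mm


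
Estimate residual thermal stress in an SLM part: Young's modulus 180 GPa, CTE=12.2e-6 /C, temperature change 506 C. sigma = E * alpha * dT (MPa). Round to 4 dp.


sigma = 180*1000 * 12.2e-6 * 506 = 1111.176 MPa


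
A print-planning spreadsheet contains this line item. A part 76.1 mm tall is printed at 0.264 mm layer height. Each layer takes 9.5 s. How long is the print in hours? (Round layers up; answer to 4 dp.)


Layers = ceil(76.1/0.264) = 289
t = 289 * 9.5 / 3600 = 0.7626 hrs


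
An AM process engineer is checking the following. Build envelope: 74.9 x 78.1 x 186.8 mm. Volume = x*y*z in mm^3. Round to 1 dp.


V = 74.9 * 78.1 * 186.8 = 1092722.1 mm^3


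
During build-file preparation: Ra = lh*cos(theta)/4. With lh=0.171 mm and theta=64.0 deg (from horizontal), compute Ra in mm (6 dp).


Ra = 0.171 * cos(64.0) / 4 = 0.01874 mm


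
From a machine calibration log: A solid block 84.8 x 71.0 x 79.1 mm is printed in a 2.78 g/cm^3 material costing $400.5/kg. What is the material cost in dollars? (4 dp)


V = 84.8 * 71.0 * 79.1 = 476245.28 mm^3 = 476.24528 cm^3
Mass = 476.24528 * 2.78 / 1000 = 1.32396188 kg
Cost = 1.32396188 * 400.5 = 530.2467 $


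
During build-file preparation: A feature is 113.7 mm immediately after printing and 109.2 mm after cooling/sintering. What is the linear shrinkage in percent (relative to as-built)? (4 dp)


Shrinkage = ((113.7-109.2)/113.7)*100 = 3.9578 %


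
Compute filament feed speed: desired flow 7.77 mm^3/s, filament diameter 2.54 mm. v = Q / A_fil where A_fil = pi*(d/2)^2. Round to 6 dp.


A = pi*(2.54/2)^2 = 5.067075
v = 7.77 / 5.067075 = 1.533429 mm/s


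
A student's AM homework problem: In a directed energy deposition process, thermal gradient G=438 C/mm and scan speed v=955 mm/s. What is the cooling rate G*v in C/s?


CR = 438 * 955 = 418290 C/s


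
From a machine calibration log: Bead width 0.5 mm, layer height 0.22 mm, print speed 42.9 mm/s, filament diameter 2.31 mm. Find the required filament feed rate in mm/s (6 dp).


Q = 0.5 * 0.22 * 42.9 = 4.719 mm^3/s
A_fil = pi*(2.31/2)^2 = 4.19096314 mm^2
v_feed = 4.719 / 4.19096314 = 1.125994 mm/s


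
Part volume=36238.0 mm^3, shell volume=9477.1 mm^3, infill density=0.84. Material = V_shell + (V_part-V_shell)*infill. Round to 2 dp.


V_infill = (36238.0 - 9477.1) * 0.84 = 22479.16
V_total = 9477.1 + 22479.16 = 31956.26 mm^3


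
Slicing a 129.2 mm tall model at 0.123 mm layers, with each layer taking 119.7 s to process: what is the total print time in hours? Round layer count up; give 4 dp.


Layers = ceil(129.2/0.123) = 1051
t = 1051 * 119.7 / 3600 = 34.9458 hrs


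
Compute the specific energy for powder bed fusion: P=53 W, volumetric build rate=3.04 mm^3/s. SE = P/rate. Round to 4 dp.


SE = 53 / 3.04 = 17.4342 J/mm^3


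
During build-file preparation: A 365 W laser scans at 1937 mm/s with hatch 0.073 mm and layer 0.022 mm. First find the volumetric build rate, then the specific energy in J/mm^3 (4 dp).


Build rate = 1937 * 0.073 * 0.022 = 3.110822 mm^3/s
SE = 365 / 3.110822 = 117.3323 J/mm^3
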